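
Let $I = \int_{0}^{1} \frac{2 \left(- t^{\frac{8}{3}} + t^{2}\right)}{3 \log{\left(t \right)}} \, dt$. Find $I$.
$\log{\left(\frac{3 \sqrt[3]{33}}{11} \right)}$

Introduce a parameter $a$ in the exponent: let $I(a) = \int_{0}^{1} \frac{2 \left(- t^{\frac{8}{3}} + t^{a}\right)}{3 \log{\left(t \right)}} \, dt$.

Since $\dfrac{\partial}{\partial a}\,t^{a} = t^{a} \ln t$, the $\ln t$ in the denominator cancels and
$$\frac{dI}{da} = \int_{0}^{1} \frac{2}{3} t^{a} \, dt = \frac{2}{3} \left[\frac{t^{a+1}}{a+1}\right]_0^1 = \frac{2}{3 \left(a + 1\right)}.$$

Integrating with respect to $a$ gives $I(a) = \log{\left(\frac{\sqrt[3]{11} \cdot 3^{\frac{2}{3}} \left(a + 1\right)^{\frac{2}{3}}}{11} \right)} + C$.

At $a = \frac{8}{3}$ the integrand is identically $0$, so $I(\frac{8}{3}) = 0$. The closed form gives $0$, hence $C = 0$.

Setting $a = 2$:
$$I = \log{\left(\frac{3 \sqrt[3]{33}}{11} \right)}.$$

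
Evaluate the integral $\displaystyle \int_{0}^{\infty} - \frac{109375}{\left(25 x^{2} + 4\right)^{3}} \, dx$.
$- \frac{65625 \pi}{512}$

Start from the standard arctangent integral
$$J(a) = \int_{0}^{\infty} - \frac{7}{a^{2} + x^{2}} \, dx = - \frac{7 \pi}{2 a}.$$

Differentiating under the integral sign with respect to $a$,
$$\frac{dJ}{da} = \int_{0}^{\infty} \frac{14 a}{\left(a^{2} + x^{2}\right)^{2}} \, dx = \frac{7 \pi}{2 a^{2}},$$
so $\int_{0}^{\infty} - \frac{7}{\left(a^{2} + x^{2}\right)^{2}} \, dx = - \frac{7 \pi}{4 a^{3}}$.

Repeating — each differentiation of $1/(x^2+a^2)^j$ produces $-2ja/(x^2+a^2)^{j+1}$ — and dividing through by $-2ja$ at each step yields, after $2$ differentiations in total,
$$\int_{0}^{\infty} - \frac{7}{\left(a^{2} + x^{2}\right)^{3}} \, dx = - \frac{21 \pi}{16 a^{5}}.$$

Setting $a = \frac{2}{5}$:
$$I = - \frac{65625 \pi}{512}.$$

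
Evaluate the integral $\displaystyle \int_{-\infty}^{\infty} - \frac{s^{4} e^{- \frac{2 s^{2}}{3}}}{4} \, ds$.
$- \frac{27 \sqrt{6} \sqrt{\pi}}{128}$

Begin with the known integral
$$J(a) = \int_{-\infty}^{\infty} - \frac{e^{- a s^{2}}}{4} \, ds = - \frac{\sqrt{\pi}}{4 \sqrt{a}}.$$

Differentiating under the integral sign brings down a factor of $(-s^2)$:
$$\frac{dJ}{da} = \int_{-\infty}^{\infty} \frac{s^{2} e^{- a s^{2}}}{4} \, ds = \frac{\sqrt{\pi}}{8 a^{\frac{3}{2}}}.$$

Repeating twice in total — each differentiation brings down another $(-s^2)$ — gives
$$\frac{d^{2}J}{da^{2}} = \int_{-\infty}^{\infty} - \frac{s^{4} e^{- a s^{2}}}{4} \, ds = - \frac{3 \sqrt{\pi}}{16 a^{\frac{5}{2}}},$$
and the integrand here is exactly the target integrand, so $I = - \frac{3 \sqrt{\pi}}{16 a^{\frac{5}{2}}}$.

Setting $a = \frac{2}{3}$:
$$I = - \frac{27 \sqrt{6} \sqrt{\pi}}{128}.$$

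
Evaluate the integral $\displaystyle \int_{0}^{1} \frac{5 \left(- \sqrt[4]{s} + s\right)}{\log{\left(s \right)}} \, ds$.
$\log{\left(\frac{32768}{3125} \right)}$

Consider the one-parameter family: let $I(a) = \int_{0}^{1} \frac{5 \left(- \sqrt[4]{s} + s^{a}\right)}{\log{\left(s \right)}} \, ds$.

Since $\dfrac{\partial}{\partial a}\,s^{a} = s^{a} \ln s$, the $\ln s$ in the denominator cancels and
$$\frac{dI}{da} = \int_{0}^{1} 5 s^{a} \, ds = 5 \left[\frac{s^{a+1}}{a+1}\right]_0^1 = \frac{5}{a + 1}.$$

Integrating with respect to $a$ gives $I(a) = \log{\left(\frac{1024 \left(a + 1\right)^{5}}{3125} \right)} + C$.

At $a = \frac{1}{4}$ the integrand is identically $0$, so $I(\frac{1}{4}) = 0$. The closed form gives $0$, hence $C = 0$.

Setting $a = 1$:
$$I = \log{\left(\frac{32768}{3125} \right)}.$$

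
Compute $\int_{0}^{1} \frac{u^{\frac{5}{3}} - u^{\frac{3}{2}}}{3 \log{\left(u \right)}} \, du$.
$- \frac{\log{\left(15 \right)}}{3} + \frac{4 \log{\left(2 \right)}}{3}$

Consider the one-parameter family: let $I(a) = \int_{0}^{1} \frac{- u^{\frac{3}{2}} + u^{a}}{3 \log{\left(u \right)}} \, du$.

Since $\dfrac{\partial}{\partial a}\,u^{a} = u^{a} \ln u$, the $\ln u$ in the denominator cancels and
$$\frac{dI}{da} = \int_{0}^{1} \frac{1}{3} u^{a} \, du = \frac{1}{3} \left[\frac{u^{a+1}}{a+1}\right]_0^1 = \frac{1}{3 \left(a + 1\right)}.$$

Integrating with respect to $a$ gives $I(a) = \frac{\log{\left(a + 1 \right)}}{3} - \frac{\log{\left(5 \right)}}{3} + \frac{\log{\left(2 \right)}}{3} + C$.

At $a = \frac{3}{2}$ the integrand is identically $0$, so $I(\frac{3}{2}) = 0$. The closed form gives $0$, hence $C = 0$.

Setting $a = \frac{5}{3}$:
$$I = - \frac{\log{\left(15 \right)}}{3} + \frac{4 \log{\left(2 \right)}}{3}.$$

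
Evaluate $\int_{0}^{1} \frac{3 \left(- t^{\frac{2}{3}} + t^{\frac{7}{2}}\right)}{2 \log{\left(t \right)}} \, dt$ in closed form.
$- \log{\left(\frac{10 \sqrt{30}}{243} \right)}$

Consider the one-parameter family: let $I(a) = \int_{0}^{1} \frac{3 \left(t^{\frac{7}{2}} - t^{a}\right)}{2 \log{\left(t \right)}} \, dt$.

Since $\dfrac{\partial}{\partial a}\,t^{a} = t^{a} \ln t$, the $\ln t$ in the denominator cancels and
$$\frac{dI}{da} = \int_{0}^{1} - \frac{3}{2} t^{a} \, dt = - \frac{3}{2} \left[\frac{t^{a+1}}{a+1}\right]_0^1 = - \frac{3}{2 a + 2}.$$

Integrating with respect to $a$ gives $I(a) = - \log{\left(\frac{2 \sqrt{2} \left(a + 1\right)^{\frac{3}{2}}}{27} \right)} + C$.

At $a = \frac{7}{2}$ the integrand is identically $0$, so $I(\frac{7}{2}) = 0$. The closed form gives $0$, hence $C = 0$.

Setting $a = \frac{2}{3}$:
$$I = - \log{\left(\frac{10 \sqrt{30}}{243} \right)}.$$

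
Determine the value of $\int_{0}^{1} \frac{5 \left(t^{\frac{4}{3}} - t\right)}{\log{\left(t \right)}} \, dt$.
$- \log{\left(\frac{7776}{16807} \right)}$

Consider the one-parameter family: let $I(a) = \int_{0}^{1} \frac{5 \left(t^{\frac{4}{3}} - t^{a}\right)}{\log{\left(t \right)}} \, dt$.

Since $\dfrac{\partial}{\partial a}\,t^{a} = t^{a} \ln t$, the $\ln t$ in the denominator cancels and
$$\frac{dI}{da} = \int_{0}^{1} -5 t^{a} \, dt = -5 \left[\frac{t^{a+1}}{a+1}\right]_0^1 = - \frac{5}{a + 1}.$$

Integrating with respect to $a$ gives $I(a) = - \log{\left(\frac{243 \left(a + 1\right)^{5}}{16807} \right)} + C$.

At $a = \frac{4}{3}$ the integrand is identically $0$, so $I(\frac{4}{3}) = 0$. The closed form gives $0$, hence $C = 0$.

Setting $a = 1$:
$$I = - \log{\left(\frac{7776}{16807} \right)}.$$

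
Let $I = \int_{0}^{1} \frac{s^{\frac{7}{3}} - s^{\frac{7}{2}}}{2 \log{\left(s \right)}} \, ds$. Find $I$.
$\log{\left(\frac{2 \sqrt{15}}{9} \right)}$

Introduce a parameter $a$ in the exponent: let $I(a) = \int_{0}^{1} \frac{s^{\frac{7}{3}} - s^{a}}{2 \log{\left(s \right)}} \, ds$.

Since $\dfrac{\partial}{\partial a}\,s^{a} = s^{a} \ln s$, the $\ln s$ in the denominator cancels and
$$\frac{dI}{da} = \int_{0}^{1} - \frac{1}{2} s^{a} \, ds = - \frac{1}{2} \left[\frac{s^{a+1}}{a+1}\right]_0^1 = - \frac{1}{2 a + 2}.$$

Integrating with respect to $a$ gives $I(a) = - \frac{\log{\left(a + 1 \right)}}{2} - \frac{\log{\left(3 \right)}}{2} + \frac{\log{\left(10 \right)}}{2} + C$.

At $a = \frac{7}{3}$ the integrand is identically $0$, so $I(\frac{7}{3}) = 0$. The closed form gives $0$, hence $C = 0$.

Setting $a = \frac{7}{2}$:
$$I = \log{\left(\frac{2 \sqrt{15}}{9} \right)}.$$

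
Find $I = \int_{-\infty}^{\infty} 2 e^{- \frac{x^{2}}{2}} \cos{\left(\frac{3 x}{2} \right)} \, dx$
$\frac{2 \sqrt{2} \sqrt{\pi}}{e^{\frac{9}{8}}}$

Define $I(b) = \int_{-\infty}^{\infty} 2 e^{- \frac{x^{2}}{2}} \cos{\left(b x \right)} \, dx$.

Differentiating under the integral sign,
$$I'(b) = \int_{-\infty}^{\infty} - 2 x e^{- \frac{x^{2}}{2}} \sin{\left(b x \right)} \, dx.$$

Integrate $\int_{-\infty}^{\infty} x \sin(b x)\, e^{- \frac{x^{2}}{2}}\, dx$ by parts with $u = \sin(b x)$ and $dv = x\, e^{- \frac{x^{2}}{2}}\, dx$, giving $v = - e^{- \frac{x^{2}}{2}}$. The boundary term vanishes and
$$\int_{-\infty}^{\infty} x \sin(b x)\, e^{- \frac{x^{2}}{2}}\, dx = b \int_{-\infty}^{\infty} \cos(b x)\, e^{- \frac{x^{2}}{2}}\, dx,$$
so $I'(b) = - b\, I(b)$.

This is a separable first-order ODE; solving with the initial condition $I(0) = \int_{-\infty}^{\infty} 2 e^{- \frac{x^{2}}{2}}\,dx = 2 \sqrt{2} \sqrt{\pi}$ gives
$$I(b) = 2 \sqrt{2} \sqrt{\pi} e^{- \frac{b^{2}}{2}}.$$

Setting $b = \frac{3}{2}$:
$$I = \frac{2 \sqrt{2} \sqrt{\pi}}{e^{\frac{9}{8}}}.$$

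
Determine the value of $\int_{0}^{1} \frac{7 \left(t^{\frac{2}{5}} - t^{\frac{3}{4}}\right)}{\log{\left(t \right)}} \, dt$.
$- \log{\left(\frac{78125}{16384} \right)}$

Replace the exponent $\frac{3}{4}$ by a parameter $a$: let $I(a) = \int_{0}^{1} \frac{7 \left(t^{\frac{2}{5}} - t^{a}\right)}{\log{\left(t \right)}} \, dt$.

Since $\dfrac{\partial}{\partial a}\,t^{a} = t^{a} \ln t$, the $\ln t$ in the denominator cancels and
$$\frac{dI}{da} = \int_{0}^{1} -7 t^{a} \, dt = -7 \left[\frac{t^{a+1}}{a+1}\right]_0^1 = - \frac{7}{a + 1}.$$

Integrating with respect to $a$ gives $I(a) = - \log{\left(\frac{78125 \left(a + 1\right)^{7}}{823543} \right)} + C$.

At $a = \frac{2}{5}$ the integrand is identically $0$, so $I(\frac{2}{5}) = 0$. The closed form gives $0$, hence $C = 0$.

Setting $a = \frac{3}{4}$:
$$I = - \log{\left(\frac{78125}{16384} \right)}.$$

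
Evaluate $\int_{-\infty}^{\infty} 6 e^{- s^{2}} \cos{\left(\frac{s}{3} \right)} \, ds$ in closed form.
$\frac{6 \sqrt{\pi}}{e^{\frac{1}{36}}}$

Define $I(b) = \int_{-\infty}^{\infty} 6 e^{- s^{2}} \cos{\left(b s \right)} \, ds$.

Differentiating under the integral sign,
$$I'(b) = \int_{-\infty}^{\infty} - 6 s e^{- s^{2}} \sin{\left(b s \right)} \, ds.$$

Integrate $\int_{-\infty}^{\infty} s \sin(b s)\, e^{- s^{2}}\, ds$ by parts with $u = \sin(b s)$ and $dv = s\, e^{- s^{2}}\, ds$, giving $v = - \frac{e^{- s^{2}}}{2}$. The boundary term vanishes and
$$\int_{-\infty}^{\infty} s \sin(b s)\, e^{- s^{2}}\, ds = \frac{b}{2} \int_{-\infty}^{\infty} \cos(b s)\, e^{- s^{2}}\, ds,$$
so $I'(b) = - \frac{b}{2}\, I(b)$.

This is a separable first-order ODE; solving with the initial condition $I(0) = \int_{-\infty}^{\infty} 6 e^{- s^{2}}\,ds = 6 \sqrt{\pi}$ gives
$$I(b) = 6 \sqrt{\pi} e^{- \frac{b^{2}}{4}}.$$

Setting $b = \frac{1}{3}$:
$$I = \frac{6 \sqrt{\pi}}{e^{\frac{1}{36}}}.$$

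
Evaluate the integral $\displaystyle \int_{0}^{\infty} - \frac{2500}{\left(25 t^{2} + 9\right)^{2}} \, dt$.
$- \frac{125 \pi}{27}$

Recall the elementary integral
$$J(a) = \int_{0}^{\infty} - \frac{4}{a^{2} + t^{2}} \, dt = - \frac{2 \pi}{a}.$$

Differentiating under the integral sign with respect to $a$,
$$\frac{dJ}{da} = \int_{0}^{\infty} \frac{8 a}{\left(a^{2} + t^{2}\right)^{2}} \, dt = \frac{2 \pi}{a^{2}},$$
so $\int_{0}^{\infty} - \frac{4}{\left(a^{2} + t^{2}\right)^{2}} \, dt = - \frac{\pi}{a^{3}}$.

Setting $a = \frac{3}{5}$:
$$I = - \frac{125 \pi}{27}.$$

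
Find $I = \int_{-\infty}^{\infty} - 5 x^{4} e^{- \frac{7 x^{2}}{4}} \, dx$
$- \frac{120 \sqrt{7} \sqrt{\pi}}{343}$

Begin with the known integral
$$J(a) = \int_{-\infty}^{\infty} - 5 e^{- a x^{2}} \, dx = - \frac{5 \sqrt{\pi}}{\sqrt{a}}.$$

Differentiating under the integral sign brings down a factor of $(-x^2)$:
$$\frac{dJ}{da} = \int_{-\infty}^{\infty} 5 x^{2} e^{- a x^{2}} \, dx = \frac{5 \sqrt{\pi}}{2 a^{\frac{3}{2}}}.$$

Repeating twice in total — each differentiation brings down another $(-x^2)$ — gives
$$\frac{d^{2}J}{da^{2}} = \int_{-\infty}^{\infty} - 5 x^{4} e^{- a x^{2}} \, dx = - \frac{15 \sqrt{\pi}}{4 a^{\frac{5}{2}}},$$
and the integrand here is exactly the target integrand, so $I = - \frac{15 \sqrt{\pi}}{4 a^{\frac{5}{2}}}$.

Setting $a = \frac{7}{4}$:
$$I = - \frac{120 \sqrt{7} \sqrt{\pi}}{343}.$$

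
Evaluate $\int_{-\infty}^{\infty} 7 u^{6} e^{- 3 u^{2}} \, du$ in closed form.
$\frac{35 \sqrt{3} \sqrt{\pi}}{216}$

Begin with the known integral
$$J(a) = \int_{-\infty}^{\infty} 7 e^{- a u^{2}} \, du = \frac{7 \sqrt{\pi}}{\sqrt{a}}.$$

Differentiating under the integral sign brings down a factor of $(-u^2)$:
$$\frac{dJ}{da} = \int_{-\infty}^{\infty} - 7 u^{2} e^{- a u^{2}} \, du = - \frac{7 \sqrt{\pi}}{2 a^{\frac{3}{2}}}.$$

Repeating $3$ times in total — each differentiation brings down another $(-u^2)$ — gives
$$\frac{d^{3}J}{da^{3}} = \int_{-\infty}^{\infty} - 7 u^{6} e^{- a u^{2}} \, du = - \frac{105 \sqrt{\pi}}{8 a^{\frac{7}{2}}},$$
and the integrand here is $(-1)^{3}$ times the target integrand, so $I = (-1)^{3}\,\frac{d^{3}J}{da^{3}} = \frac{105 \sqrt{\pi}}{8 a^{\frac{7}{2}}}$.

Setting $a = 3$:
$$I = \frac{35 \sqrt{3} \sqrt{\pi}}{216}.$$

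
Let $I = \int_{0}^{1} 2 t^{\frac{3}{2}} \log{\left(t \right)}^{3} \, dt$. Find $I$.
$- \frac{192}{625}$

Consider the simpler parametrised integral
$$J(a) = \int_{0}^{1} 2 t^{a} \, dt = \frac{2}{a + 1}.$$

Differentiating under the integral sign brings down a factor of $\ln t$:
$$\frac{dJ}{da} = \int_{0}^{1} 2 t^{a} \log{\left(t \right)} \, dt = - \frac{2}{\left(a + 1\right)^{2}}.$$

Repeating $3$ times in total — each differentiation brings down another $\ln t$ — gives
$$\frac{d^{3}J}{da^{3}} = \int_{0}^{1} 2 t^{a} \log{\left(t \right)}^{3} \, dt = - \frac{12}{\left(a + 1\right)^{4}},$$
and the integrand here is exactly the target integrand, so $I = - \frac{12}{\left(a + 1\right)^{4}}$.

Setting $a = \frac{3}{2}$:
$$I = - \frac{192}{625}.$$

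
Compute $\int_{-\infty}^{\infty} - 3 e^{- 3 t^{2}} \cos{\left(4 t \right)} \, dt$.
$- \frac{\sqrt{3} \sqrt{\pi}}{e^{\frac{4}{3}}}$

Define $I(b) = \int_{-\infty}^{\infty} - 3 e^{- 3 t^{2}} \cos{\left(b t \right)} \, dt$.

Differentiating under the integral sign,
$$I'(b) = \int_{-\infty}^{\infty} 3 t e^{- 3 t^{2}} \sin{\left(b t \right)} \, dt.$$

Integrate $\int_{-\infty}^{\infty} t \sin(b t)\, e^{- 3 t^{2}}\, dt$ by parts with $u = \sin(b t)$ and $dv = t\, e^{- 3 t^{2}}\, dt$, giving $v = - \frac{e^{- 3 t^{2}}}{6}$. The boundary term vanishes and
$$\int_{-\infty}^{\infty} t \sin(b t)\, e^{- 3 t^{2}}\, dt = \frac{b}{6} \int_{-\infty}^{\infty} \cos(b t)\, e^{- 3 t^{2}}\, dt,$$
so $I'(b) = - \frac{b}{6}\, I(b)$.

This is a separable first-order ODE; solving with the initial condition $I(0) = \int_{-\infty}^{\infty} - 3 e^{- 3 t^{2}}\,dt = - \sqrt{3} \sqrt{\pi}$ gives
$$I(b) = - \sqrt{3} \sqrt{\pi} e^{- \frac{b^{2}}{12}}.$$

Setting $b = 4$:
$$I = - \frac{\sqrt{3} \sqrt{\pi}}{e^{\frac{4}{3}}}.$$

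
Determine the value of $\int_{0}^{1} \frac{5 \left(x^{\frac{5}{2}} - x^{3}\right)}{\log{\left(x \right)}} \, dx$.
$- \log{\left(\frac{32768}{16807} \right)}$

Replace the exponent $3$ by a parameter $a$: let $I(a) = \int_{0}^{1} \frac{5 \left(x^{\frac{5}{2}} - x^{a}\right)}{\log{\left(x \right)}} \, dx$.

Since $\dfrac{\partial}{\partial a}\,x^{a} = x^{a} \ln x$, the $\ln x$ in the denominator cancels and
$$\frac{dI}{da} = \int_{0}^{1} -5 x^{a} \, dx = -5 \left[\frac{x^{a+1}}{a+1}\right]_0^1 = - \frac{5}{a + 1}.$$

Integrating with respect to $a$ gives $I(a) = - \log{\left(\frac{32 \left(a + 1\right)^{5}}{16807} \right)} + C$.

At $a = \frac{5}{2}$ the integrand is identically $0$, so $I(\frac{5}{2}) = 0$. The closed form gives $0$, hence $C = 0$.

Setting $a = 3$:
$$I = - \log{\left(\frac{32768}{16807} \right)}.$$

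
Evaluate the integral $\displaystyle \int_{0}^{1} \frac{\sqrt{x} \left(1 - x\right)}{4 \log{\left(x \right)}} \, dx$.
$- \frac{\log{\left(5 \right)}}{4} + \frac{\log{\left(3 \right)}}{4}$

Consider the one-parameter family: let $I(a) = \int_{0}^{1} \frac{\sqrt{x} - x^{a}}{4 \log{\left(x \right)}} \, dx$.

Since $\dfrac{\partial}{\partial a}\,x^{a} = x^{a} \ln x$, the $\ln x$ in the denominator cancels and
$$\frac{dI}{da} = \int_{0}^{1} - \frac{1}{4} x^{a} \, dx = - \frac{1}{4} \left[\frac{x^{a+1}}{a+1}\right]_0^1 = - \frac{1}{4 a + 4}.$$

Integrating with respect to $a$ gives $I(a) = - \frac{\log{\left(a + 1 \right)}}{4} - \frac{\log{\left(2 \right)}}{4} + \frac{\log{\left(3 \right)}}{4} + C$.

At $a = \frac{1}{2}$ the integrand is identically $0$, so $I(\frac{1}{2}) = 0$. The closed form gives $0$, hence $C = 0$.

Setting $a = \frac{3}{2}$:
$$I = - \frac{\log{\left(5 \right)}}{4} + \frac{\log{\left(3 \right)}}{4}.$$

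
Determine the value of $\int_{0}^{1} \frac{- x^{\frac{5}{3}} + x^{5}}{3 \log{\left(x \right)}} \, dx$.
$\log{\left(\frac{\sqrt[3]{18}}{2} \right)}$

Replace the exponent $5$ by a parameter $a$: let $I(a) = \int_{0}^{1} \frac{- x^{\frac{5}{3}} + x^{a}}{3 \log{\left(x \right)}} \, dx$.

Since $\dfrac{\partial}{\partial a}\,x^{a} = x^{a} \ln x$, the $\ln x$ in the denominator cancels and
$$\frac{dI}{da} = \int_{0}^{1} \frac{1}{3} x^{a} \, dx = \frac{1}{3} \left[\frac{x^{a+1}}{a+1}\right]_0^1 = \frac{1}{3 \left(a + 1\right)}.$$

Integrating with respect to $a$ gives $I(a) = \frac{\log{\left(a + 1 \right)}}{3} - \log{\left(2 \right)} + \frac{\log{\left(3 \right)}}{3} + C$.

At $a = \frac{5}{3}$ the integrand is identically $0$, so $I(\frac{5}{3}) = 0$. The closed form gives $0$, hence $C = 0$.

Setting $a = 5$:
$$I = \log{\left(\frac{\sqrt[3]{18}}{2} \right)}.$$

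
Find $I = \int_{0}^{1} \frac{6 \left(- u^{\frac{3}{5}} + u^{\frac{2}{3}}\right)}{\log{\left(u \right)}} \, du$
$- \log{\left(\frac{191102976}{244140625} \right)}$

Replace the exponent $\frac{3}{5}$ by a parameter $a$: let $I(a) = \int_{0}^{1} \frac{6 \left(u^{\frac{2}{3}} - u^{a}\right)}{\log{\left(u \right)}} \, du$.

Since $\dfrac{\partial}{\partial a}\,u^{a} = u^{a} \ln u$, the $\ln u$ in the denominator cancels and
$$\frac{dI}{da} = \int_{0}^{1} -6 u^{a} \, du = -6 \left[\frac{u^{a+1}}{a+1}\right]_0^1 = - \frac{6}{a + 1}.$$

Integrating with respect to $a$ gives $I(a) = - \log{\left(\frac{729 \left(a + 1\right)^{6}}{15625} \right)} + C$.

At $a = \frac{2}{3}$ the integrand is identically $0$, so $I(\frac{2}{3}) = 0$. The closed form gives $0$, hence $C = 0$.

Setting $a = \frac{3}{5}$:
$$I = - \log{\left(\frac{191102976}{244140625} \right)}.$$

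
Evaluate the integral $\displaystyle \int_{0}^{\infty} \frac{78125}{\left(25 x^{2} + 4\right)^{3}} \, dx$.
$\frac{46875 \pi}{512}$

Begin with the known result
$$J(a) = \int_{0}^{\infty} \frac{5}{a^{2} + x^{2}} \, dx = \frac{5 \pi}{2 a}.$$

Differentiating under the integral sign with respect to $a$,
$$\frac{dJ}{da} = \int_{0}^{\infty} - \frac{10 a}{\left(a^{2} + x^{2}\right)^{2}} \, dx = - \frac{5 \pi}{2 a^{2}},$$
so $\int_{0}^{\infty} \frac{5}{\left(a^{2} + x^{2}\right)^{2}} \, dx = \frac{5 \pi}{4 a^{3}}$.

Repeating — each differentiation of $1/(x^2+a^2)^j$ produces $-2ja/(x^2+a^2)^{j+1}$ — and dividing through by $-2ja$ at each step yields, after $2$ differentiations in total,
$$\int_{0}^{\infty} \frac{5}{\left(a^{2} + x^{2}\right)^{3}} \, dx = \frac{15 \pi}{16 a^{5}}.$$

Setting $a = \frac{2}{5}$:
$$I = \frac{46875 \pi}{512}.$$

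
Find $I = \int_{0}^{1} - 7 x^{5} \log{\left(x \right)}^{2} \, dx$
$- \frac{7}{108}$

Consider the simpler parametrised integral
$$J(a) = \int_{0}^{1} - 7 x^{a} \, dx = - \frac{7}{a + 1}.$$

Differentiating under the integral sign brings down a factor of $\ln x$:
$$\frac{dJ}{da} = \int_{0}^{1} - 7 x^{a} \log{\left(x \right)} \, dx = \frac{7}{\left(a + 1\right)^{2}}.$$

Repeating twice in total — each differentiation brings down another $\ln x$ — gives
$$\frac{d^{2}J}{da^{2}} = \int_{0}^{1} - 7 x^{a} \log{\left(x \right)}^{2} \, dx = - \frac{14}{\left(a + 1\right)^{3}},$$
and the integrand here is exactly the target integrand, so $I = - \frac{14}{\left(a + 1\right)^{3}}$.

Setting $a = 5$:
$$I = - \frac{7}{108}.$$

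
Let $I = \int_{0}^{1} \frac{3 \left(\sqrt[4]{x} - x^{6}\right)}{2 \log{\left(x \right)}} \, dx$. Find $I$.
$\log{\left(\frac{5 \sqrt{35}}{392} \right)}$

Replace the exponent $\frac{1}{4}$ by a parameter $a$: let $I(a) = \int_{0}^{1} \frac{3 \left(- x^{6} + x^{a}\right)}{2 \log{\left(x \right)}} \, dx$.

Since $\dfrac{\partial}{\partial a}\,x^{a} = x^{a} \ln x$, the $\ln x$ in the denominator cancels and
$$\frac{dI}{da} = \int_{0}^{1} \frac{3}{2} x^{a} \, dx = \frac{3}{2} \left[\frac{x^{a+1}}{a+1}\right]_0^1 = \frac{3}{2 \left(a + 1\right)}.$$

Integrating with respect to $a$ gives $I(a) = \frac{3 \log{\left(a + 1 \right)}}{2} - \frac{3 \log{\left(7 \right)}}{2} + C$.

At $a = 6$ the integrand is identically $0$, so $I(6) = 0$. The closed form gives $0$, hence $C = 0$.

Setting $a = \frac{1}{4}$:
$$I = \log{\left(\frac{5 \sqrt{35}}{392} \right)}.$$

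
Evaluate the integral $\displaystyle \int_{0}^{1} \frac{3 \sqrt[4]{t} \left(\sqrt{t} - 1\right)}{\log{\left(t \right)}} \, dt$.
$\log{\left(\frac{343}{125} \right)}$

Introduce a parameter $a$ in the exponent: let $I(a) = \int_{0}^{1} \frac{3 \left(- \sqrt[4]{t} + t^{a}\right)}{\log{\left(t \right)}} \, dt$.

Since $\dfrac{\partial}{\partial a}\,t^{a} = t^{a} \ln t$, the $\ln t$ in the denominator cancels and
$$\frac{dI}{da} = \int_{0}^{1} 3 t^{a} \, dt = 3 \left[\frac{t^{a+1}}{a+1}\right]_0^1 = \frac{3}{a + 1}.$$

Integrating with respect to $a$ gives $I(a) = \log{\left(\frac{64 \left(a + 1\right)^{3}}{125} \right)} + C$.

At $a = \frac{1}{4}$ the integrand is identically $0$, so $I(\frac{1}{4}) = 0$. The closed form gives $0$, hence $C = 0$.

Setting $a = \frac{3}{4}$:
$$I = \log{\left(\frac{343}{125} \right)}.$$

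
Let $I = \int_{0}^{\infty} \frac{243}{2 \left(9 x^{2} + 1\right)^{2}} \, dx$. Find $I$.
$\frac{81 \pi}{8}$

Begin with the known result
$$J(a) = \int_{0}^{\infty} \frac{3}{2 \left(a^{2} + x^{2}\right)} \, dx = \frac{3 \pi}{4 a}.$$

Differentiating under the integral sign with respect to $a$,
$$\frac{dJ}{da} = \int_{0}^{\infty} - \frac{3 a}{\left(a^{2} + x^{2}\right)^{2}} \, dx = - \frac{3 \pi}{4 a^{2}},$$
so $\int_{0}^{\infty} \frac{3}{2 \left(a^{2} + x^{2}\right)^{2}} \, dx = \frac{3 \pi}{8 a^{3}}$.

Setting $a = \frac{1}{3}$:
$$I = \frac{81 \pi}{8}.$$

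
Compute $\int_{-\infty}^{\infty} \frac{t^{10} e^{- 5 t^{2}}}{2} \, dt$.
$\frac{189 \sqrt{5} \sqrt{\pi}}{200000}$

Start from the elementary integral
$$J(a) = \int_{-\infty}^{\infty} \frac{e^{- a t^{2}}}{2} \, dt = \frac{\sqrt{\pi}}{2 \sqrt{a}}.$$

Differentiating under the integral sign brings down a factor of $(-t^2)$:
$$\frac{dJ}{da} = \int_{-\infty}^{\infty} - \frac{t^{2} e^{- a t^{2}}}{2} \, dt = - \frac{\sqrt{\pi}}{4 a^{\frac{3}{2}}}.$$

Repeating $5$ times in total — each differentiation brings down another $(-t^2)$ — gives
$$\frac{d^{5}J}{da^{5}} = \int_{-\infty}^{\infty} - \frac{t^{10} e^{- a t^{2}}}{2} \, dt = - \frac{945 \sqrt{\pi}}{64 a^{\frac{11}{2}}},$$
and the integrand here is $(-1)^{5}$ times the target integrand, so $I = (-1)^{5}\,\frac{d^{5}J}{da^{5}} = \frac{945 \sqrt{\pi}}{64 a^{\frac{11}{2}}}$.

Setting $a = 5$:
$$I = \frac{189 \sqrt{5} \sqrt{\pi}}{200000}.$$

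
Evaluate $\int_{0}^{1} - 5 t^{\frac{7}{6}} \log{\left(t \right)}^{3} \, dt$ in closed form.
$\frac{38880}{28561}$

Start from the elementary integral
$$J(a) = \int_{0}^{1} - 5 t^{a} \, dt = - \frac{5}{a + 1}.$$

Differentiating under the integral sign brings down a factor of $\ln t$:
$$\frac{dJ}{da} = \int_{0}^{1} - 5 t^{a} \log{\left(t \right)} \, dt = \frac{5}{\left(a + 1\right)^{2}}.$$

Repeating $3$ times in total — each differentiation brings down another $\ln t$ — gives
$$\frac{d^{3}J}{da^{3}} = \int_{0}^{1} - 5 t^{a} \log{\left(t \right)}^{3} \, dt = \frac{30}{\left(a + 1\right)^{4}},$$
and the integrand here is exactly the target integrand, so $I = \frac{30}{\left(a + 1\right)^{4}}$.

Setting $a = \frac{7}{6}$:
$$I = \frac{38880}{28561}.$$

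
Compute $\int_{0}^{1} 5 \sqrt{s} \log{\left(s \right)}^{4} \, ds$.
$\frac{1280}{81}$

Begin with the known integral
$$J(a) = \int_{0}^{1} 5 s^{a} \, ds = \frac{5}{a + 1}.$$

Differentiating under the integral sign brings down a factor of $\ln s$:
$$\frac{dJ}{da} = \int_{0}^{1} 5 s^{a} \log{\left(s \right)} \, ds = - \frac{5}{\left(a + 1\right)^{2}}.$$

Repeating $4$ times in total — each differentiation brings down another $\ln s$ — gives
$$\frac{d^{4}J}{da^{4}} = \int_{0}^{1} 5 s^{a} \log{\left(s \right)}^{4} \, ds = \frac{120}{\left(a + 1\right)^{5}},$$
and the integrand here is exactly the target integrand, so $I = \frac{120}{\left(a + 1\right)^{5}}$.

Setting $a = \frac{1}{2}$:
$$I = \frac{1280}{81}.$$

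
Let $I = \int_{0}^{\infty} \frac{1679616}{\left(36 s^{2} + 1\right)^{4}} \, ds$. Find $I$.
$43740 \pi$

Recall the elementary integral
$$J(a) = \int_{0}^{\infty} \frac{1}{a^{2} + s^{2}} \, ds = \frac{\pi}{2 a}.$$

Differentiating under the integral sign with respect to $a$,
$$\frac{dJ}{da} = \int_{0}^{\infty} - \frac{2 a}{\left(a^{2} + s^{2}\right)^{2}} \, ds = - \frac{\pi}{2 a^{2}},$$
so $\int_{0}^{\infty} \frac{1}{\left(a^{2} + s^{2}\right)^{2}} \, ds = \frac{\pi}{4 a^{3}}$.

Repeating — each differentiation of $1/(s^2+a^2)^j$ produces $-2ja/(s^2+a^2)^{j+1}$ — and dividing through by $-2ja$ at each step yields, after $3$ differentiations in total,
$$\int_{0}^{\infty} \frac{1}{\left(a^{2} + s^{2}\right)^{4}} \, ds = \frac{5 \pi}{32 a^{7}}.$$

Setting $a = \frac{1}{6}$:
$$I = 43740 \pi.$$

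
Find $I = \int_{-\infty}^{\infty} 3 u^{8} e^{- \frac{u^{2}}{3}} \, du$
$\frac{25515 \sqrt{3} \sqrt{\pi}}{16}$

Consider the simpler parametrised integral
$$J(a) = \int_{-\infty}^{\infty} 3 e^{- a u^{2}} \, du = \frac{3 \sqrt{\pi}}{\sqrt{a}}.$$

Differentiating under the integral sign brings down a factor of $(-u^2)$:
$$\frac{dJ}{da} = \int_{-\infty}^{\infty} - 3 u^{2} e^{- a u^{2}} \, du = - \frac{3 \sqrt{\pi}}{2 a^{\frac{3}{2}}}.$$

Repeating $4$ times in total — each differentiation brings down another $(-u^2)$ — gives
$$\frac{d^{4}J}{da^{4}} = \int_{-\infty}^{\infty} 3 u^{8} e^{- a u^{2}} \, du = \frac{315 \sqrt{\pi}}{16 a^{\frac{9}{2}}},$$
and the integrand here is exactly the target integrand, so $I = \frac{315 \sqrt{\pi}}{16 a^{\frac{9}{2}}}$.

Setting $a = \frac{1}{3}$:
$$I = \frac{25515 \sqrt{3} \sqrt{\pi}}{16}.$$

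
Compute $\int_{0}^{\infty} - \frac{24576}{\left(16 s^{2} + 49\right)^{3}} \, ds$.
$- \frac{1152 \pi}{16807}$

Begin with the known result
$$J(a) = \int_{0}^{\infty} - \frac{6}{a^{2} + s^{2}} \, ds = - \frac{3 \pi}{a}.$$

Differentiating under the integral sign with respect to $a$,
$$\frac{dJ}{da} = \int_{0}^{\infty} \frac{12 a}{\left(a^{2} + s^{2}\right)^{2}} \, ds = \frac{3 \pi}{a^{2}},$$
so $\int_{0}^{\infty} - \frac{6}{\left(a^{2} + s^{2}\right)^{2}} \, ds = - \frac{3 \pi}{2 a^{3}}$.

Repeating — each differentiation of $1/(s^2+a^2)^j$ produces $-2ja/(s^2+a^2)^{j+1}$ — and dividing through by $-2ja$ at each step yields, after $2$ differentiations in total,
$$\int_{0}^{\infty} - \frac{6}{\left(a^{2} + s^{2}\right)^{3}} \, ds = - \frac{9 \pi}{8 a^{5}}.$$

Setting $a = \frac{7}{4}$:
$$I = - \frac{1152 \pi}{16807}.$$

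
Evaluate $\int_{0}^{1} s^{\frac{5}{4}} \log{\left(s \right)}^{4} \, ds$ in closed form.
$\frac{8192}{19683}$

Start from the elementary integral
$$J(a) = \int_{0}^{1} s^{a} \, ds = \frac{1}{a + 1}.$$

Differentiating under the integral sign brings down a factor of $\ln s$:
$$\frac{dJ}{da} = \int_{0}^{1} s^{a} \log{\left(s \right)} \, ds = - \frac{1}{\left(a + 1\right)^{2}}.$$

Repeating $4$ times in total — each differentiation brings down another $\ln s$ — gives
$$\frac{d^{4}J}{da^{4}} = \int_{0}^{1} s^{a} \log{\left(s \right)}^{4} \, ds = \frac{24}{\left(a + 1\right)^{5}},$$
and the integrand here is exactly the target integrand, so $I = \frac{24}{\left(a + 1\right)^{5}}$.

Setting $a = \frac{5}{4}$:
$$I = \frac{8192}{19683}.$$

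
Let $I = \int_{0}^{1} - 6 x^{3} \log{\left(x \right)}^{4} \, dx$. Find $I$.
$- \frac{9}{64}$

Consider the simpler parametrised integral
$$J(a) = \int_{0}^{1} - 6 x^{a} \, dx = - \frac{6}{a + 1}.$$

Differentiating under the integral sign brings down a factor of $\ln x$:
$$\frac{dJ}{da} = \int_{0}^{1} - 6 x^{a} \log{\left(x \right)} \, dx = \frac{6}{\left(a + 1\right)^{2}}.$$

Repeating $4$ times in total — each differentiation brings down another $\ln x$ — gives
$$\frac{d^{4}J}{da^{4}} = \int_{0}^{1} - 6 x^{a} \log{\left(x \right)}^{4} \, dx = - \frac{144}{\left(a + 1\right)^{5}},$$
and the integrand here is exactly the target integrand, so $I = - \frac{144}{\left(a + 1\right)^{5}}$.

Setting $a = 3$:
$$I = - \frac{9}{64}.$$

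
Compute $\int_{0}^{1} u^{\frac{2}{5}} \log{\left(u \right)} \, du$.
$- \frac{25}{49}$

Begin with the known integral
$$J(a) = \int_{0}^{1} u^{a} \, du = \frac{1}{a + 1}.$$

Differentiating under the integral sign brings down a factor of $\ln u$:
$$\frac{dJ}{da} = \int_{0}^{1} u^{a} \log{\left(u \right)} \, du = - \frac{1}{\left(a + 1\right)^{2}}.$$

The integral on the left is $I$, so $I = - \frac{1}{\left(a + 1\right)^{2}}$.

Setting $a = \frac{2}{5}$:
$$I = - \frac{25}{49}.$$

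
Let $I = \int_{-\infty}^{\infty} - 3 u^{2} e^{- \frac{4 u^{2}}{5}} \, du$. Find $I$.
$- \frac{15 \sqrt{5} \sqrt{\pi}}{16}$

Consider the simpler parametrised integral
$$J(a) = \int_{-\infty}^{\infty} - 3 e^{- a u^{2}} \, du = - \frac{3 \sqrt{\pi}}{\sqrt{a}}.$$

Differentiating under the integral sign brings down a factor of $(-u^2)$:
$$\frac{dJ}{da} = \int_{-\infty}^{\infty} 3 u^{2} e^{- a u^{2}} \, du = \frac{3 \sqrt{\pi}}{2 a^{\frac{3}{2}}}.$$

The integral on the left is $-I$, so $I = - \frac{3 \sqrt{\pi}}{2 a^{\frac{3}{2}}}$.

Setting $a = \frac{4}{5}$:
$$I = - \frac{15 \sqrt{5} \sqrt{\pi}}{16}.$$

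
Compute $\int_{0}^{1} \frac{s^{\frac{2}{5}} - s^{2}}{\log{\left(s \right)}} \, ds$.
$\log{\left(\frac{7}{15} \right)}$

Replace the exponent $\frac{2}{5}$ by a parameter $a$: let $I(a) = \int_{0}^{1} \frac{- s^{2} + s^{a}}{\log{\left(s \right)}} \, ds$.

Since $\dfrac{\partial}{\partial a}\,s^{a} = s^{a} \ln s$, the $\ln s$ in the denominator cancels and
$$\frac{dI}{da} = \int_{0}^{1} s^{a} \, ds = \left[\frac{s^{a+1}}{a+1}\right]_0^1 = \frac{1}{a + 1}.$$

Integrating with respect to $a$ gives $I(a) = \log{\left(\frac{a}{3} + \frac{1}{3} \right)} + C$.

At $a = 2$ the integrand is identically $0$, so $I(2) = 0$. The closed form gives $0$, hence $C = 0$.

Setting $a = \frac{2}{5}$:
$$I = \log{\left(\frac{7}{15} \right)}.$$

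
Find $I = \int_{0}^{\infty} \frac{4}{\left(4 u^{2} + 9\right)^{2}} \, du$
$\frac{\pi}{54}$

Recall the elementary integral
$$J(a) = \int_{0}^{\infty} \frac{1}{4 \left(a^{2} + u^{2}\right)} \, du = \frac{\pi}{8 a}.$$

Differentiating under the integral sign with respect to $a$,
$$\frac{dJ}{da} = \int_{0}^{\infty} - \frac{a}{2 \left(a^{2} + u^{2}\right)^{2}} \, du = - \frac{\pi}{8 a^{2}},$$
so $\int_{0}^{\infty} \frac{1}{4 \left(a^{2} + u^{2}\right)^{2}} \, du = \frac{\pi}{16 a^{3}}$.

Setting $a = \frac{3}{2}$:
$$I = \frac{\pi}{54}.$$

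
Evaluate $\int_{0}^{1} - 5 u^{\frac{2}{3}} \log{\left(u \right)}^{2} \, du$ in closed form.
$- \frac{54}{25}$

Start from the elementary integral
$$J(a) = \int_{0}^{1} - 5 u^{a} \, du = - \frac{5}{a + 1}.$$

Differentiating under the integral sign brings down a factor of $\ln u$:
$$\frac{dJ}{da} = \int_{0}^{1} - 5 u^{a} \log{\left(u \right)} \, du = \frac{5}{\left(a + 1\right)^{2}}.$$

Repeating twice in total — each differentiation brings down another $\ln u$ — gives
$$\frac{d^{2}J}{da^{2}} = \int_{0}^{1} - 5 u^{a} \log{\left(u \right)}^{2} \, du = - \frac{10}{\left(a + 1\right)^{3}},$$
and the integrand here is exactly the target integrand, so $I = - \frac{10}{\left(a + 1\right)^{3}}$.

Setting $a = \frac{2}{3}$:
$$I = - \frac{54}{25}.$$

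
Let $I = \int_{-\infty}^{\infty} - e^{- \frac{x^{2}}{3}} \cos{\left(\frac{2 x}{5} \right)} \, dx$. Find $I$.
$- \frac{\sqrt{3} \sqrt{\pi}}{e^{\frac{3}{25}}}$

Define $I(b) = \int_{-\infty}^{\infty} - e^{- \frac{x^{2}}{3}} \cos{\left(b x \right)} \, dx$.

Differentiating under the integral sign,
$$I'(b) = \int_{-\infty}^{\infty} x e^{- \frac{x^{2}}{3}} \sin{\left(b x \right)} \, dx.$$

Integrate $\int_{-\infty}^{\infty} x \sin(b x)\, e^{- \frac{x^{2}}{3}}\, dx$ by parts with $u = \sin(b x)$ and $dv = x\, e^{- \frac{x^{2}}{3}}\, dx$, giving $v = - \frac{3 e^{- \frac{x^{2}}{3}}}{2}$. The boundary term vanishes and
$$\int_{-\infty}^{\infty} x \sin(b x)\, e^{- \frac{x^{2}}{3}}\, dx = \frac{3 b}{2} \int_{-\infty}^{\infty} \cos(b x)\, e^{- \frac{x^{2}}{3}}\, dx,$$
so $I'(b) = - \frac{3 b}{2}\, I(b)$.

This is a separable first-order ODE; solving with the initial condition $I(0) = \int_{-\infty}^{\infty} - e^{- \frac{x^{2}}{3}}\,dx = - \sqrt{3} \sqrt{\pi}$ gives
$$I(b) = - \sqrt{3} \sqrt{\pi} e^{- \frac{3 b^{2}}{4}}.$$

Setting $b = \frac{2}{5}$:
$$I = - \frac{\sqrt{3} \sqrt{\pi}}{e^{\frac{3}{25}}}.$$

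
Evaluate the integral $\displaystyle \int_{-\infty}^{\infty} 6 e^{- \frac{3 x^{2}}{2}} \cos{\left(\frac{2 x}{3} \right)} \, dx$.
$\frac{2 \sqrt{6} \sqrt{\pi}}{e^{\frac{2}{27}}}$

Treat the cosine frequency as a parameter and define $I(b) = \int_{-\infty}^{\infty} 6 e^{- \frac{3 x^{2}}{2}} \cos{\left(b x \right)} \, dx$.

Differentiating under the integral sign,
$$I'(b) = \int_{-\infty}^{\infty} - 6 x e^{- \frac{3 x^{2}}{2}} \sin{\left(b x \right)} \, dx.$$

Integrate $\int_{-\infty}^{\infty} x \sin(b x)\, e^{- \frac{3 x^{2}}{2}}\, dx$ by parts with $u = \sin(b x)$ and $dv = x\, e^{- \frac{3 x^{2}}{2}}\, dx$, giving $v = - \frac{e^{- \frac{3 x^{2}}{2}}}{3}$. The boundary term vanishes and
$$\int_{-\infty}^{\infty} x \sin(b x)\, e^{- \frac{3 x^{2}}{2}}\, dx = \frac{b}{3} \int_{-\infty}^{\infty} \cos(b x)\, e^{- \frac{3 x^{2}}{2}}\, dx,$$
so $I'(b) = - \frac{b}{3}\, I(b)$.

This is a separable first-order ODE; solving with the initial condition $I(0) = \int_{-\infty}^{\infty} 6 e^{- \frac{3 x^{2}}{2}}\,dx = 2 \sqrt{6} \sqrt{\pi}$ gives
$$I(b) = 2 \sqrt{6} \sqrt{\pi} e^{- \frac{b^{2}}{6}}.$$

Setting $b = \frac{2}{3}$:
$$I = \frac{2 \sqrt{6} \sqrt{\pi}}{e^{\frac{2}{27}}}.$$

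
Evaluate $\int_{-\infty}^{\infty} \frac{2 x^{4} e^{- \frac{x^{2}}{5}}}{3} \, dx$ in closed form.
$\frac{25 \sqrt{5} \sqrt{\pi}}{2}$

Consider the simpler parametrised integral
$$J(a) = \int_{-\infty}^{\infty} \frac{2 e^{- a x^{2}}}{3} \, dx = \frac{2 \sqrt{\pi}}{3 \sqrt{a}}.$$

Differentiating under the integral sign brings down a factor of $(-x^2)$:
$$\frac{dJ}{da} = \int_{-\infty}^{\infty} - \frac{2 x^{2} e^{- a x^{2}}}{3} \, dx = - \frac{\sqrt{\pi}}{3 a^{\frac{3}{2}}}.$$

Repeating twice in total — each differentiation brings down another $(-x^2)$ — gives
$$\frac{d^{2}J}{da^{2}} = \int_{-\infty}^{\infty} \frac{2 x^{4} e^{- a x^{2}}}{3} \, dx = \frac{\sqrt{\pi}}{2 a^{\frac{5}{2}}},$$
and the integrand here is exactly the target integrand, so $I = \frac{\sqrt{\pi}}{2 a^{\frac{5}{2}}}$.

Setting $a = \frac{1}{5}$:
$$I = \frac{25 \sqrt{5} \sqrt{\pi}}{2}.$$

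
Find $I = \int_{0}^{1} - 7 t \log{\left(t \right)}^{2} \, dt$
$- \frac{7}{4}$

Begin with the known integral
$$J(a) = \int_{0}^{1} - 7 t^{a} \, dt = - \frac{7}{a + 1}.$$

Differentiating under the integral sign brings down a factor of $\ln t$:
$$\frac{dJ}{da} = \int_{0}^{1} - 7 t^{a} \log{\left(t \right)} \, dt = \frac{7}{\left(a + 1\right)^{2}}.$$

Repeating twice in total — each differentiation brings down another $\ln t$ — gives
$$\frac{d^{2}J}{da^{2}} = \int_{0}^{1} - 7 t^{a} \log{\left(t \right)}^{2} \, dt = - \frac{14}{\left(a + 1\right)^{3}},$$
and the integrand here is exactly the target integrand, so $I = - \frac{14}{\left(a + 1\right)^{3}}$.

Setting $a = 1$:
$$I = - \frac{7}{4}.$$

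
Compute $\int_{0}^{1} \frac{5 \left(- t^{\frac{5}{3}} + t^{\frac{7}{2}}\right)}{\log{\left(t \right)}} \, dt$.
$- \log{\left(\frac{1048576}{14348907} \right)}$

Consider the one-parameter family: let $I(a) = \int_{0}^{1} \frac{5 \left(t^{\frac{7}{2}} - t^{a}\right)}{\log{\left(t \right)}} \, dt$.

Since $\dfrac{\partial}{\partial a}\,t^{a} = t^{a} \ln t$, the $\ln t$ in the denominator cancels and
$$\frac{dI}{da} = \int_{0}^{1} -5 t^{a} \, dt = -5 \left[\frac{t^{a+1}}{a+1}\right]_0^1 = - \frac{5}{a + 1}.$$

Integrating with respect to $a$ gives $I(a) = - \log{\left(\frac{32 \left(a + 1\right)^{5}}{59049} \right)} + C$.

At $a = \frac{7}{2}$ the integrand is identically $0$, so $I(\frac{7}{2}) = 0$. The closed form gives $0$, hence $C = 0$.

Setting $a = \frac{5}{3}$:
$$I = - \log{\left(\frac{1048576}{14348907} \right)}.$$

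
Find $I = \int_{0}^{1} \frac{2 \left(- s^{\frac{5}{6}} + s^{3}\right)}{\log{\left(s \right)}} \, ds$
$\log{\left(\frac{576}{121} \right)}$

Replace the exponent $3$ by a parameter $a$: let $I(a) = \int_{0}^{1} \frac{2 \left(- s^{\frac{5}{6}} + s^{a}\right)}{\log{\left(s \right)}} \, ds$.

Since $\dfrac{\partial}{\partial a}\,s^{a} = s^{a} \ln s$, the $\ln s$ in the denominator cancels and
$$\frac{dI}{da} = \int_{0}^{1} 2 s^{a} \, ds = 2 \left[\frac{s^{a+1}}{a+1}\right]_0^1 = \frac{2}{a + 1}.$$

Integrating with respect to $a$ gives $I(a) = \log{\left(\frac{36 \left(a + 1\right)^{2}}{121} \right)} + C$.

At $a = \frac{5}{6}$ the integrand is identically $0$, so $I(\frac{5}{6}) = 0$. The closed form gives $0$, hence $C = 0$.

Setting $a = 3$:
$$I = \log{\left(\frac{576}{121} \right)}.$$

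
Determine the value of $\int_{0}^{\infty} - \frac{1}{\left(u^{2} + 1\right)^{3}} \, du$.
$- \frac{3 \pi}{16}$

Start from the standard arctangent integral
$$J(a) = \int_{0}^{\infty} - \frac{1}{a^{2} + u^{2}} \, du = - \frac{\pi}{2 a}.$$

Differentiating under the integral sign with respect to $a$,
$$\frac{dJ}{da} = \int_{0}^{\infty} \frac{2 a}{\left(a^{2} + u^{2}\right)^{2}} \, du = \frac{\pi}{2 a^{2}},$$
so $\int_{0}^{\infty} - \frac{1}{\left(a^{2} + u^{2}\right)^{2}} \, du = - \frac{\pi}{4 a^{3}}$.

Repeating — each differentiation of $1/(u^2+a^2)^j$ produces $-2ja/(u^2+a^2)^{j+1}$ — and dividing through by $-2ja$ at each step yields, after $2$ differentiations in total,
$$\int_{0}^{\infty} - \frac{1}{\left(a^{2} + u^{2}\right)^{3}} \, du = - \frac{3 \pi}{16 a^{5}}.$$

Setting $a = 1$:
$$I = - \frac{3 \pi}{16}.$$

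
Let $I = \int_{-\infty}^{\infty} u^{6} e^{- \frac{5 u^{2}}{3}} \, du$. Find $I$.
$\frac{81 \sqrt{15} \sqrt{\pi}}{1000}$

Start from the elementary integral
$$J(a) = \int_{-\infty}^{\infty} e^{- a u^{2}} \, du = \frac{\sqrt{\pi}}{\sqrt{a}}.$$

Differentiating under the integral sign brings down a factor of $(-u^2)$:
$$\frac{dJ}{da} = \int_{-\infty}^{\infty} - u^{2} e^{- a u^{2}} \, du = - \frac{\sqrt{\pi}}{2 a^{\frac{3}{2}}}.$$

Repeating $3$ times in total — each differentiation brings down another $(-u^2)$ — gives
$$\frac{d^{3}J}{da^{3}} = \int_{-\infty}^{\infty} - u^{6} e^{- a u^{2}} \, du = - \frac{15 \sqrt{\pi}}{8 a^{\frac{7}{2}}},$$
and the integrand here is $(-1)^{3}$ times the target integrand, so $I = (-1)^{3}\,\frac{d^{3}J}{da^{3}} = \frac{15 \sqrt{\pi}}{8 a^{\frac{7}{2}}}$.

Setting $a = \frac{5}{3}$:
$$I = \frac{81 \sqrt{15} \sqrt{\pi}}{1000}.$$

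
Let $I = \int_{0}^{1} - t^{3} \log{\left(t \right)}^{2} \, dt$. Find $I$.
$- \frac{1}{32}$

Consider the simpler parametrised integral
$$J(a) = \int_{0}^{1} - t^{a} \, dt = - \frac{1}{a + 1}.$$

Differentiating under the integral sign brings down a factor of $\ln t$:
$$\frac{dJ}{da} = \int_{0}^{1} - t^{a} \log{\left(t \right)} \, dt = \frac{1}{\left(a + 1\right)^{2}}.$$

Repeating twice in total — each differentiation brings down another $\ln t$ — gives
$$\frac{d^{2}J}{da^{2}} = \int_{0}^{1} - t^{a} \log{\left(t \right)}^{2} \, dt = - \frac{2}{\left(a + 1\right)^{3}},$$
and the integrand here is exactly the target integrand, so $I = - \frac{2}{\left(a + 1\right)^{3}}$.

Setting $a = 3$:
$$I = - \frac{1}{32}.$$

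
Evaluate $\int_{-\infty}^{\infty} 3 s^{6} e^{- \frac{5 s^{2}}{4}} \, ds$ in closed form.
$\frac{144 \sqrt{5} \sqrt{\pi}}{125}$

Start from the elementary integral
$$J(a) = \int_{-\infty}^{\infty} 3 e^{- a s^{2}} \, ds = \frac{3 \sqrt{\pi}}{\sqrt{a}}.$$

Differentiating under the integral sign brings down a factor of $(-s^2)$:
$$\frac{dJ}{da} = \int_{-\infty}^{\infty} - 3 s^{2} e^{- a s^{2}} \, ds = - \frac{3 \sqrt{\pi}}{2 a^{\frac{3}{2}}}.$$

Repeating $3$ times in total — each differentiation brings down another $(-s^2)$ — gives
$$\frac{d^{3}J}{da^{3}} = \int_{-\infty}^{\infty} - 3 s^{6} e^{- a s^{2}} \, ds = - \frac{45 \sqrt{\pi}}{8 a^{\frac{7}{2}}},$$
and the integrand here is $(-1)^{3}$ times the target integrand, so $I = (-1)^{3}\,\frac{d^{3}J}{da^{3}} = \frac{45 \sqrt{\pi}}{8 a^{\frac{7}{2}}}$.

Setting $a = \frac{5}{4}$:
$$I = \frac{144 \sqrt{5} \sqrt{\pi}}{125}.$$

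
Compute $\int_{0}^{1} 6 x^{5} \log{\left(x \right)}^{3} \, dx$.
$- \frac{1}{36}$

Begin with the known integral
$$J(a) = \int_{0}^{1} 6 x^{a} \, dx = \frac{6}{a + 1}.$$

Differentiating under the integral sign brings down a factor of $\ln x$:
$$\frac{dJ}{da} = \int_{0}^{1} 6 x^{a} \log{\left(x \right)} \, dx = - \frac{6}{\left(a + 1\right)^{2}}.$$

Repeating $3$ times in total — each differentiation brings down another $\ln x$ — gives
$$\frac{d^{3}J}{da^{3}} = \int_{0}^{1} 6 x^{a} \log{\left(x \right)}^{3} \, dx = - \frac{36}{\left(a + 1\right)^{4}},$$
and the integrand here is exactly the target integrand, so $I = - \frac{36}{\left(a + 1\right)^{4}}$.

Setting $a = 5$:
$$I = - \frac{1}{36}.$$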